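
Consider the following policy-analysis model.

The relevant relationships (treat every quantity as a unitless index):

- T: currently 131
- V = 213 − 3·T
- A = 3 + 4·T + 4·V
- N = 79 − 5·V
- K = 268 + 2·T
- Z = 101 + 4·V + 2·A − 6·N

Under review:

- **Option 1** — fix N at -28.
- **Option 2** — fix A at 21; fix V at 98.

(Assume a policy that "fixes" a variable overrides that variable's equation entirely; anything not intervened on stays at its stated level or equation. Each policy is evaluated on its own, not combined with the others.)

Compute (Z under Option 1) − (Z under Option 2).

-3838

Option 1 (N := -28):
  T = 131
  V = 213 − 3·131 = -180
  A = 3 + 4·131 + 4·(-180) = -193
  N = -28
  Z = 101 + 4·(-180) + 2·(-193) − 6·(-28) = -837
Option 2 (A := 21, V := 98):
  T = 131
  V = 98
  A = 21
  N = 79 − 5·98 = -411
  Z = 101 + 4·98 + 2·21 − 6·(-411) = 3001
Z: -837 − 3001 = -3838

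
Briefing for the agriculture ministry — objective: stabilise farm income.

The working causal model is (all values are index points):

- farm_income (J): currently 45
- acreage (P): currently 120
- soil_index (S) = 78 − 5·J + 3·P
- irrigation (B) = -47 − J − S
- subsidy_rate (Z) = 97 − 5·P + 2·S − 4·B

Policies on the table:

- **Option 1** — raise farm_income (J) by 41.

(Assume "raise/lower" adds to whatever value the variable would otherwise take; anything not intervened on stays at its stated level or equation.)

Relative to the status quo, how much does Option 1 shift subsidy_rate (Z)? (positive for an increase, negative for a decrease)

-1066

Baseline:
  J = 45
  P = 120
  S = 78 − 5·45 + 3·120 = 213
  B = -47 − 45 − 213 = -305
  Z = 97 − 5·120 + 2·213 − 4·(-305) = 1143
Option 1 (J + 41):
  J = 45 + 41 = 86
  P = 120
  S = 78 − 5·86 + 3·120 = 8
  B = -47 − 86 − 8 = -141
  Z = 97 − 5·120 + 2·8 − 4·(-141) = 77
Change in Z: 77 − 1143 = -1066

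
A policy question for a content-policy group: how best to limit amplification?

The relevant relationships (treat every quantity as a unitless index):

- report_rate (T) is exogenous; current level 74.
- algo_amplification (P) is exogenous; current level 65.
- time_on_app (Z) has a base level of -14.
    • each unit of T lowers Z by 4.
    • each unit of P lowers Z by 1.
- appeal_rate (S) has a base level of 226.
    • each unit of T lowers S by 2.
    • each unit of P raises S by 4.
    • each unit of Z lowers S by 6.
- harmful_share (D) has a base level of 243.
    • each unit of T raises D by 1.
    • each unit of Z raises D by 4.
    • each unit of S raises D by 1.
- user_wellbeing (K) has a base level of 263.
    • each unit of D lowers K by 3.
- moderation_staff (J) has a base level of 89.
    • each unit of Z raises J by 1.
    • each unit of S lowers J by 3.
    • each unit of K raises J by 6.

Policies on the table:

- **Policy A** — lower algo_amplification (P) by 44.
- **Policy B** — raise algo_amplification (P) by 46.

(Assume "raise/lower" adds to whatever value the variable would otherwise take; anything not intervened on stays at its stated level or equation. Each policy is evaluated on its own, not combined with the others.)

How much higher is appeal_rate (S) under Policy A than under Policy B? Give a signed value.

-900

Policy A (P − 44):
  T = 74
  P = 65 − 44 = 21
  Z = -14 − 4·74 − 21 = -331
  S = 226 − 2·74 + 4·21 − 6·(-331) = 2148
Policy B (P + 46):
  T = 74
  P = 65 + 46 = 111
  Z = -14 − 4·74 − 111 = -421
  S = 226 − 2·74 + 4·111 − 6·(-421) = 3048
S: 2148 − 3048 = -900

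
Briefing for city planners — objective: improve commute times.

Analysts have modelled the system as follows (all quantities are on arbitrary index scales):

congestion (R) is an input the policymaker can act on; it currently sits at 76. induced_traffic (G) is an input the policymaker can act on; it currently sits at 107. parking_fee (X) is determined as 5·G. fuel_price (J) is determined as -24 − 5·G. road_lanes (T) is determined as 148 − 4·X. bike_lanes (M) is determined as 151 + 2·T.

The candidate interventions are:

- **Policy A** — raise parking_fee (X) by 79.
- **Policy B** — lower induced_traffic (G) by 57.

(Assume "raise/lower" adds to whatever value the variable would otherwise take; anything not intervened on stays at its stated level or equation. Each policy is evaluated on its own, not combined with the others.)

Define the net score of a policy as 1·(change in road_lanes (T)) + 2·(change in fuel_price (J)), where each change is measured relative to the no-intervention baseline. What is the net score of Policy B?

1710

Baseline:
  G = 107
  X = 0 + 5·107 = 535
  J = -24 − 5·107 = -559
  T = 148 − 4·535 = -1992
Policy B (G − 57):
  G = 107 − 57 = 50
  X = 0 + 5·50 = 250
  J = -24 − 5·50 = -274
  T = 148 − 4·250 = -852
ΔT = -852 − (-1992) = 1140; ΔJ = -274 − (-559) = 285
Score = 1·1140 + 2·285 = 1710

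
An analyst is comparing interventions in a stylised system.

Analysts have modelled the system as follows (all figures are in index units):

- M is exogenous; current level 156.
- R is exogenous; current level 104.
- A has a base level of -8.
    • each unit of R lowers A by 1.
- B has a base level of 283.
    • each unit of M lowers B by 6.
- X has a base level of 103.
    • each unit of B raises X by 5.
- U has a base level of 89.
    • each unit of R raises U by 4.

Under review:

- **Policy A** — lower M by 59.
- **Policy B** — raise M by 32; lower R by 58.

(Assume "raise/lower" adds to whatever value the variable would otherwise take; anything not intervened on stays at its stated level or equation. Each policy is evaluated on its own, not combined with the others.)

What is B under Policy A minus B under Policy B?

Policy A (M − 59):
  M = 156 − 59 = 97
  B = 283 − 6·97 = -299
Policy B (M + 32, R − 58):
  M = 156 + 32 = 188
  B = 283 − 6·188 = -845
B: -299 − (-845) = 546

546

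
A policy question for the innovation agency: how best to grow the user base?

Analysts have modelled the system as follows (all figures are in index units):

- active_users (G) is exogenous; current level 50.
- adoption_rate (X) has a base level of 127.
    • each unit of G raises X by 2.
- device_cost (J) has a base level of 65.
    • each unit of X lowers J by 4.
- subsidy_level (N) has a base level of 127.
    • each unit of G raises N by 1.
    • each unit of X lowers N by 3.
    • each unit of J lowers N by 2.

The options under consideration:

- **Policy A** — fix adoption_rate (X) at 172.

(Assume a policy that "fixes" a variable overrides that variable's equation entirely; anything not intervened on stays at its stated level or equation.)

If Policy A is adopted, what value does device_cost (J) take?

-623

Policy A (X := 172):
  G = 50
  X = 172
  J = 65 − 4·172 = -623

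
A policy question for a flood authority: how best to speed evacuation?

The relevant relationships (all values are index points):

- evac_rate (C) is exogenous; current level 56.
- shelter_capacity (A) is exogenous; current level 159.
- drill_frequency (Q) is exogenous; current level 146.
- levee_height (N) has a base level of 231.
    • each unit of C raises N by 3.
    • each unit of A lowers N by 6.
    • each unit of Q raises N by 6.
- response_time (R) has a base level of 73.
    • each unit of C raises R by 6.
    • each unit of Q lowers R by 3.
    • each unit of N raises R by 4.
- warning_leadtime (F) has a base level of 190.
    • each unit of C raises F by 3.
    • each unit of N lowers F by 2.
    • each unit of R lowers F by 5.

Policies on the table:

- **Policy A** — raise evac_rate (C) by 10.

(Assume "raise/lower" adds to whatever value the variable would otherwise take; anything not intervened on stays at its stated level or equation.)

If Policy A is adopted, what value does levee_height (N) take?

351

Policy A (C + 10):
  C = 56 + 10 = 66
  A = 159
  Q = 146
  N = 231 + 3·66 − 6·159 + 6·146 = 351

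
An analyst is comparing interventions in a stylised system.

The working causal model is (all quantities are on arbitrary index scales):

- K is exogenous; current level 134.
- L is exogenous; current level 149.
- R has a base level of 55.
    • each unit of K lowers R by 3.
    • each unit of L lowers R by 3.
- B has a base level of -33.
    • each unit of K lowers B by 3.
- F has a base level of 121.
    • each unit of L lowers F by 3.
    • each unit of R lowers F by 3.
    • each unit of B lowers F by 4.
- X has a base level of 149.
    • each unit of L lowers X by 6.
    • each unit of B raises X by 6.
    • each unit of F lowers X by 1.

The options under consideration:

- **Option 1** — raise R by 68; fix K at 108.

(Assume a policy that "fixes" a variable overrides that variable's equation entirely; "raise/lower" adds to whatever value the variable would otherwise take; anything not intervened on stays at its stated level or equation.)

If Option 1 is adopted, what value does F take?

Option 1 (R + 68, K := 108):
  K = 108
  L = 149
  R = 55 − 3·108 − 3·149 (+68 from intervention) = -648
  B = -33 − 3·108 = -357
  F = 121 − 3·149 − 3·(-648) − 4·(-357) = 3046

3046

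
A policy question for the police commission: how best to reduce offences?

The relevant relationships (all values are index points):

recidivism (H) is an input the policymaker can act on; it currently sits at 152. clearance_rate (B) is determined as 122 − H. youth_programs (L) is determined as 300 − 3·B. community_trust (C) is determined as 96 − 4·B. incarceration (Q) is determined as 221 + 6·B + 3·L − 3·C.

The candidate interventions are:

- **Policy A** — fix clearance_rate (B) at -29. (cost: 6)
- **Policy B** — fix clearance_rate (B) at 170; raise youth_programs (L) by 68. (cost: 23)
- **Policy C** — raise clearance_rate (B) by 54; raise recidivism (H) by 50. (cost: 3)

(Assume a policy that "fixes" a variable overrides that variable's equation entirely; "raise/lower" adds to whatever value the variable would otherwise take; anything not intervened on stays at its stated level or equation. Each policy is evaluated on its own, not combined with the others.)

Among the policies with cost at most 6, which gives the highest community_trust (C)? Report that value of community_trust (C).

212

Policy A (B := -29):
  H = 152
  B = -29
  C = 96 − 4·(-29) = 212
Policy C (B + 54, H + 50):
  H = 152 + 50 = 202
  B = 122 − 202 (+54 from intervention) = -26
  C = 96 − 4·(-26) = 200
Comparing — Policy A: C=212, Policy C: C=200. Highest is 212 (Policy A).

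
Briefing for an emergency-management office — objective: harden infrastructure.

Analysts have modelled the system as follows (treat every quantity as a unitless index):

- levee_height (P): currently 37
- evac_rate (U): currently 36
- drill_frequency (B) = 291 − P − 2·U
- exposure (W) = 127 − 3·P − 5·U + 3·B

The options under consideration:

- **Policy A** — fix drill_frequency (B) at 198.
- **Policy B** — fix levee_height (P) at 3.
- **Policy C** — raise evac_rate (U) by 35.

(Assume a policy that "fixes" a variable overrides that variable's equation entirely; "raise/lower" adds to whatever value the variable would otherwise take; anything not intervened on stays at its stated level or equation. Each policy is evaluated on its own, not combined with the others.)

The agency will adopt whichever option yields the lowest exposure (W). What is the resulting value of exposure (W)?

-3

Policy A (B := 198):
  P = 37
  U = 36
  B = 198
  W = 127 − 3·37 − 5·36 + 3·198 = 430
Policy B (P := 3):
  P = 3
  U = 36
  B = 291 − 3 − 2·36 = 216
  W = 127 − 3·3 − 5·36 + 3·216 = 586
Policy C (U + 35):
  P = 37
  U = 36 + 35 = 71
  B = 291 − 37 − 2·71 = 112
  W = 127 − 3·37 − 5·71 + 3·112 = -3
Comparing — Policy A: W=430, Policy B: W=586, Policy C: W=-3. Lowest is -3 (Policy C).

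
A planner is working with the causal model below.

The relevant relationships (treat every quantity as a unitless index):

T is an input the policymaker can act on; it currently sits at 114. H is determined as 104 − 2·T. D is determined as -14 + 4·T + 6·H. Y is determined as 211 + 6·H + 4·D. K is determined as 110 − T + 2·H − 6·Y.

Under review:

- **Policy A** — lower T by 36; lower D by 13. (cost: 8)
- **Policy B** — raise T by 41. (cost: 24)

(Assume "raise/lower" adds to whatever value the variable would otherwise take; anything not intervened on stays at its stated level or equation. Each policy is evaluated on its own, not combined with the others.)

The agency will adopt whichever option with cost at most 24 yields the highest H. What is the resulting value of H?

Policy A (T − 36, D − 13):
  T = 114 − 36 = 78
  H = 104 − 2·78 = -52
Policy B (T + 41):
  T = 114 + 41 = 155
  H = 104 − 2·155 = -206
Comparing — Policy A: H=-52, Policy B: H=-206. Highest is -52 (Policy A).

-52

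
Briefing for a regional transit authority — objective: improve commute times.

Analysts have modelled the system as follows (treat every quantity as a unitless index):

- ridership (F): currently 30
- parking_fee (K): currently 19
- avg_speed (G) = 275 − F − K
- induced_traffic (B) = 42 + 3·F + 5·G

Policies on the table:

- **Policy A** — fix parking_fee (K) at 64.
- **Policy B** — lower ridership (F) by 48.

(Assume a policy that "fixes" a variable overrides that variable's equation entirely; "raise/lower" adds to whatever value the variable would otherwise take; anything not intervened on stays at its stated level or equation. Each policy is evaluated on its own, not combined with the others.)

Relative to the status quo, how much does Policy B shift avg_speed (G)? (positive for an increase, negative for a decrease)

Baseline:
  F = 30
  K = 19
  G = 275 − 30 − 19 = 226
Policy B (F − 48):
  F = 30 − 48 = -18
  K = 19
  G = 275 − (-18) − 19 = 274
Change in G: 274 − 226 = 48

48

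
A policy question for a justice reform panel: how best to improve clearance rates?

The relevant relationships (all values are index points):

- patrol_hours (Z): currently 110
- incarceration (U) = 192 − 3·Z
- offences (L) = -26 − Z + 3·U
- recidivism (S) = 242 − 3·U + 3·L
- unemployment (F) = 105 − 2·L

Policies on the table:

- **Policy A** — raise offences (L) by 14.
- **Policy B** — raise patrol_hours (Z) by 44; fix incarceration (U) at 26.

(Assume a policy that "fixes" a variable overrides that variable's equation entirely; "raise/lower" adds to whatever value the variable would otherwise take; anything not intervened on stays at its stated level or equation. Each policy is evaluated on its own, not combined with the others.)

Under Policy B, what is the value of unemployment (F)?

309

Policy B (Z + 44, U := 26):
  Z = 110 + 44 = 154
  U = 26
  L = -26 − 154 + 3·26 = -102
  F = 105 − 2·(-102) = 309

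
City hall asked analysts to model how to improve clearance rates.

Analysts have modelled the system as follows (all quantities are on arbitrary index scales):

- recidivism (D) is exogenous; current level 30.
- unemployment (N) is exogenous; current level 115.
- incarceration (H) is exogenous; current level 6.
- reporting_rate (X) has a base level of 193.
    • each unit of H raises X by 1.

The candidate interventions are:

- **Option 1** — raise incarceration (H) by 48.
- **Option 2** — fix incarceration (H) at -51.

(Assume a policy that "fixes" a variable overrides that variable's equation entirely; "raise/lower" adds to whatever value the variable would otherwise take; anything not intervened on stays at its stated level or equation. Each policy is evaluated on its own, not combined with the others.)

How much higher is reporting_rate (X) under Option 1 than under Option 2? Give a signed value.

Option 1 (H + 48):
  H = 6 + 48 = 54
  X = 193 + 54 = 247
Option 2 (H := -51):
  H = -51
  X = 193 + (-51) = 142
X: 247 − 142 = 105

105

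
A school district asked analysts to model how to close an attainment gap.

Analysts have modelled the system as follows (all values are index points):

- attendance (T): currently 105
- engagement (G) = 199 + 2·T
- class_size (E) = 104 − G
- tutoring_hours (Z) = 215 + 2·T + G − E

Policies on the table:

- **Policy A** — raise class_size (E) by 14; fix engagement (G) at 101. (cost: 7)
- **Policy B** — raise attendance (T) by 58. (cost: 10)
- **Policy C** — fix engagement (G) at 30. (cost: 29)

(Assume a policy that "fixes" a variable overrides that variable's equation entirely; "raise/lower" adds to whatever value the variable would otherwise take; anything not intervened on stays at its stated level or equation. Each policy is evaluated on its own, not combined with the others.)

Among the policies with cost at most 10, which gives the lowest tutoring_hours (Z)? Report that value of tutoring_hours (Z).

Policy A (E + 14, G := 101):
  T = 105
  G = 101
  E = 104 − 101 (+14 from intervention) = 17
  Z = 215 + 2·105 + 101 − 17 = 509
Policy B (T + 58):
  T = 105 + 58 = 163
  G = 199 + 2·163 = 525
  E = 104 − 525 = -421
  Z = 215 + 2·163 + 525 − (-421) = 1487
Comparing — Policy A: Z=509, Policy B: Z=1487. Lowest is 509 (Policy A).

509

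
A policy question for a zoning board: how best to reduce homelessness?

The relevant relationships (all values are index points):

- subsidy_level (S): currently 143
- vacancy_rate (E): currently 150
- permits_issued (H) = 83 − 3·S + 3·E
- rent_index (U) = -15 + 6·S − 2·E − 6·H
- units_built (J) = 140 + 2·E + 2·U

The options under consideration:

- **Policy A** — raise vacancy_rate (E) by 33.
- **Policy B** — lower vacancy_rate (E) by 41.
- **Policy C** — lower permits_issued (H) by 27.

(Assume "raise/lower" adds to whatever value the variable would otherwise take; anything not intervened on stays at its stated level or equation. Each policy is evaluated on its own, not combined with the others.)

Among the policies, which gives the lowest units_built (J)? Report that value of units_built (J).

-976

Policy A (E + 33):
  S = 143
  E = 150 + 33 = 183
  H = 83 − 3·143 + 3·183 = 203
  U = -15 + 6·143 − 2·183 − 6·203 = -741
  J = 140 + 2·183 + 2·(-741) = -976
Policy B (E − 41):
  S = 143
  E = 150 − 41 = 109
  H = 83 − 3·143 + 3·109 = -19
  U = -15 + 6·143 − 2·109 − 6·(-19) = 739
  J = 140 + 2·109 + 2·739 = 1836
Policy C (H − 27):
  S = 143
  E = 150
  H = 83 − 3·143 + 3·150 (−27 from intervention) = 77
  U = -15 + 6·143 − 2·150 − 6·77 = 81
  J = 140 + 2·150 + 2·81 = 602
Comparing — Policy A: J=-976, Policy B: J=1836, Policy C: J=602. Lowest is -976 (Policy A).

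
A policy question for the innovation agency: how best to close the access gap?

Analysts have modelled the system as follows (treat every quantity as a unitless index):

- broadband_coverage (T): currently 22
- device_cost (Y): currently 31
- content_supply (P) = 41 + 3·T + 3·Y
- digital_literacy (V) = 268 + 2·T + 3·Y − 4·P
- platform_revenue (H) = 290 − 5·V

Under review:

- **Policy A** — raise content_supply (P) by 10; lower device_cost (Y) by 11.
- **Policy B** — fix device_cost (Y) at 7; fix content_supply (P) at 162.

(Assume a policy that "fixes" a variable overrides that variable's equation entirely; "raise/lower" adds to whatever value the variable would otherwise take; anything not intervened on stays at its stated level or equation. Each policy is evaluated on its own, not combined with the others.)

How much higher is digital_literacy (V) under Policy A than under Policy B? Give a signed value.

Policy A (P + 10, Y − 11):
  T = 22
  Y = 31 − 11 = 20
  P = 41 + 3·22 + 3·20 (+10 from intervention) = 177
  V = 268 + 2·22 + 3·20 − 4·177 = -336
Policy B (Y := 7, P := 162):
  T = 22
  Y = 7
  P = 162
  V = 268 + 2·22 + 3·7 − 4·162 = -315
V: -336 − (-315) = -21

-21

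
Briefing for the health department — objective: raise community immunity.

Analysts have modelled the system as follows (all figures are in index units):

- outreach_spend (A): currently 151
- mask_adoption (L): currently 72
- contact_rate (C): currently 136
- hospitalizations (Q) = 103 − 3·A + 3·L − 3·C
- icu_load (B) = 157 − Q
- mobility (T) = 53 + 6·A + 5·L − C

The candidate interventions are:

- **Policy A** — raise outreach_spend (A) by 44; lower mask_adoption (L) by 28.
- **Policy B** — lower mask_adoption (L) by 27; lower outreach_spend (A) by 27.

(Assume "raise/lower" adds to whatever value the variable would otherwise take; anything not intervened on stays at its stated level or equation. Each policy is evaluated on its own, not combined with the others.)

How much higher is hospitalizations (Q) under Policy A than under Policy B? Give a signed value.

Policy A (A + 44, L − 28):
  A = 151 + 44 = 195
  L = 72 − 28 = 44
  C = 136
  Q = 103 − 3·195 + 3·44 − 3·136 = -758
Policy B (L − 27, A − 27):
  A = 151 − 27 = 124
  L = 72 − 27 = 45
  C = 136
  Q = 103 − 3·124 + 3·45 − 3·136 = -542
Q: -758 − (-542) = -216

-216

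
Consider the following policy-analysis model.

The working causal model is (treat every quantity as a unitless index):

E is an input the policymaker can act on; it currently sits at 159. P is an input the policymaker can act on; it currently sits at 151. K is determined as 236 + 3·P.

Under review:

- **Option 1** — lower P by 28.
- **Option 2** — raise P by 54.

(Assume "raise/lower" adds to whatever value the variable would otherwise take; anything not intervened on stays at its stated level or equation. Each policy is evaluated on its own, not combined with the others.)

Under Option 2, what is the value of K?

851

Option 2 (P + 54):
  P = 151 + 54 = 205
  K = 236 + 3·205 = 851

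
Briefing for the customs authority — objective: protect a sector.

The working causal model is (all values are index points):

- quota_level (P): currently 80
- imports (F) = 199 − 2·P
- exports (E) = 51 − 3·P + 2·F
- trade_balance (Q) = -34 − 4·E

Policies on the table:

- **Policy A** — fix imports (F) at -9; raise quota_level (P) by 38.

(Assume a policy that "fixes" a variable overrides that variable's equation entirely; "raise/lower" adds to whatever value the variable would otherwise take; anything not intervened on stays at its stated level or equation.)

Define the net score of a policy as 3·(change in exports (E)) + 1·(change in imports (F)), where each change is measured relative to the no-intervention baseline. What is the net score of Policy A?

-678

Baseline:
  P = 80
  F = 199 − 2·80 = 39
  E = 51 − 3·80 + 2·39 = -111
Policy A (F := -9, P + 38):
  P = 80 + 38 = 118
  F = -9
  E = 51 − 3·118 + 2·(-9) = -321
ΔE = -321 − (-111) = -210; ΔF = -9 − 39 = -48
Score = 3·(-210) + 1·(-48) = -678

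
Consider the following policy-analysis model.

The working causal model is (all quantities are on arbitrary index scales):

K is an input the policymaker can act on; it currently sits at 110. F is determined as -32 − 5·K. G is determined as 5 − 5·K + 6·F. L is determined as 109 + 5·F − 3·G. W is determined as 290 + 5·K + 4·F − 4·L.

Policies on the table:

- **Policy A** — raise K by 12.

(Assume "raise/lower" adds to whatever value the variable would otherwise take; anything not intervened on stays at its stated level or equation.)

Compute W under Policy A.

Policy A (K + 12):
  K = 110 + 12 = 122
  F = -32 − 5·122 = -642
  G = 5 − 5·122 + 6·(-642) = -4457
  L = 109 + 5·(-642) − 3·(-4457) = 10270
  W = 290 + 5·122 + 4·(-642) − 4·10270 = -42748

-42748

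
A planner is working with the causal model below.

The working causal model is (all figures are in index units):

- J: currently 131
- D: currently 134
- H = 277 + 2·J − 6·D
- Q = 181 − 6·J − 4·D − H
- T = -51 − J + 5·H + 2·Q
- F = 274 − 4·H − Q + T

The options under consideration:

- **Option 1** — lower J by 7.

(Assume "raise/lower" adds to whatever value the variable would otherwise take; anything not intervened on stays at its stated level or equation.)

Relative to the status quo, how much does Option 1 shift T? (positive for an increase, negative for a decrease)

Baseline:
  J = 131
  D = 134
  H = 277 + 2·131 − 6·134 = -265
  Q = 181 − 6·131 − 4·134 − (-265) = -876
  T = -51 − 131 + 5·(-265) + 2·(-876) = -3259
Option 1 (J − 7):
  J = 131 − 7 = 124
  D = 134
  H = 277 + 2·124 − 6·134 = -279
  Q = 181 − 6·124 − 4·134 − (-279) = -820
  T = -51 − 124 + 5·(-279) + 2·(-820) = -3210
Change in T: -3210 − (-3259) = 49

49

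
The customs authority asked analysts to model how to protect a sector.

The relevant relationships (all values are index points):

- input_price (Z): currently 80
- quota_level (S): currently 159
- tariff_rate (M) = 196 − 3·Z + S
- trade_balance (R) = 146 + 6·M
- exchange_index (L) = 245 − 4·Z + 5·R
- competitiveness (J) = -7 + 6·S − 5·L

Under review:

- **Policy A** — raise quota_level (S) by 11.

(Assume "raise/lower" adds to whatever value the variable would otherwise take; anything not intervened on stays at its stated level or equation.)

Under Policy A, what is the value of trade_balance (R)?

902

Policy A (S + 11):
  Z = 80
  S = 159 + 11 = 170
  M = 196 − 3·80 + 170 = 126
  R = 146 + 6·126 = 902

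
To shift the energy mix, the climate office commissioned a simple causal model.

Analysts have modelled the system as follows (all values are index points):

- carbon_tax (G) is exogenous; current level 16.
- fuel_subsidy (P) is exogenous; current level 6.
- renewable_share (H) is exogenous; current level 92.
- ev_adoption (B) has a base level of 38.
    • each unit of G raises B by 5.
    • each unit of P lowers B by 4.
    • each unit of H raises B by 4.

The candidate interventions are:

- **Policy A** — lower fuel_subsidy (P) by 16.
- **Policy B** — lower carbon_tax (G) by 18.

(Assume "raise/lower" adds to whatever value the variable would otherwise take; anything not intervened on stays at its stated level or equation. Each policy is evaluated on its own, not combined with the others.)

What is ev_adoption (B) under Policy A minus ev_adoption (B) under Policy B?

154

Policy A (P − 16):
  G = 16
  P = 6 − 16 = -10
  H = 92
  B = 38 + 5·16 − 4·(-10) + 4·92 = 526
Policy B (G − 18):
  G = 16 − 18 = -2
  P = 6
  H = 92
  B = 38 + 5·(-2) − 4·6 + 4·92 = 372
B: 526 − 372 = 154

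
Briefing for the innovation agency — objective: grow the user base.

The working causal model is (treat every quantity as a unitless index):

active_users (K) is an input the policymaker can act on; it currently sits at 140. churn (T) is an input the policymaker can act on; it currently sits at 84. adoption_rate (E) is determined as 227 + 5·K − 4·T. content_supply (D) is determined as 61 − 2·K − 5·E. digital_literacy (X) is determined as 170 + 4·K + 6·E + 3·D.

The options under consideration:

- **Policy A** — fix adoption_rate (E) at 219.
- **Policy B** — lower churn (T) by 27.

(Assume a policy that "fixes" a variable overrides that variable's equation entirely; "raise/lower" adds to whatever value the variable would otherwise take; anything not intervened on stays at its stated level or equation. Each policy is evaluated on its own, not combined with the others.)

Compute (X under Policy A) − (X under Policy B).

Policy A (E := 219):
  K = 140
  T = 84
  E = 219
  D = 61 − 2·140 − 5·219 = -1314
  X = 170 + 4·140 + 6·219 + 3·(-1314) = -1898
Policy B (T − 27):
  K = 140
  T = 84 − 27 = 57
  E = 227 + 5·140 − 4·57 = 699
  D = 61 − 2·140 − 5·699 = -3714
  X = 170 + 4·140 + 6·699 + 3·(-3714) = -6218
X: -1898 − (-6218) = 4320

4320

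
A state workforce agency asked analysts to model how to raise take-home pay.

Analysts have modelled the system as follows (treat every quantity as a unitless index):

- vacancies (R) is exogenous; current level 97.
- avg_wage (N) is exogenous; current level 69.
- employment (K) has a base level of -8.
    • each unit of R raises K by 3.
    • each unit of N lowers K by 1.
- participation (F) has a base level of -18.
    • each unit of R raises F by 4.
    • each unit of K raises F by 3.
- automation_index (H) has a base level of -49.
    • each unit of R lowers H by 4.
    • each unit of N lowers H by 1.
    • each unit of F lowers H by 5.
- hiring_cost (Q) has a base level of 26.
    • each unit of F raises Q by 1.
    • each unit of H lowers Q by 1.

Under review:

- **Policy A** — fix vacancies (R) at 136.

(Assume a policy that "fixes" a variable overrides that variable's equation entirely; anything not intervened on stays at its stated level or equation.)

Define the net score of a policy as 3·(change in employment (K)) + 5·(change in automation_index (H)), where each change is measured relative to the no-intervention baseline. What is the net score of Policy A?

Baseline:
  R = 97
  N = 69
  K = -8 + 3·97 − 69 = 214
  F = -18 + 4·97 + 3·214 = 1012
  H = -49 − 4·97 − 69 − 5·1012 = -5566
Policy A (R := 136):
  R = 136
  N = 69
  K = -8 + 3·136 − 69 = 331
  F = -18 + 4·136 + 3·331 = 1519
  H = -49 − 4·136 − 69 − 5·1519 = -8257
ΔK = 331 − 214 = 117; ΔH = -8257 − (-5566) = -2691
Score = 3·117 + 5·(-2691) = -13104

-13104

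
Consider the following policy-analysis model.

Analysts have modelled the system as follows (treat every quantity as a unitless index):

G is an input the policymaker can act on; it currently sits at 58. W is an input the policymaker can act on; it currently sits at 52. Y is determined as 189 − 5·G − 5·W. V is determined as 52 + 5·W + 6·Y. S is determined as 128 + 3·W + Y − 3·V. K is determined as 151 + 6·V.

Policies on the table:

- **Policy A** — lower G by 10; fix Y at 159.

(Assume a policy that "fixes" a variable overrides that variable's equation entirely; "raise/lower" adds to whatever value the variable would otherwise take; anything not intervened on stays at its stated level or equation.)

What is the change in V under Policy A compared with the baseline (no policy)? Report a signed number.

3120

Baseline:
  G = 58
  W = 52
  Y = 189 − 5·58 − 5·52 = -361
  V = 52 + 5·52 + 6·(-361) = -1854
Policy A (G − 10, Y := 159):
  G = 58 − 10 = 48
  W = 52
  Y = 159
  V = 52 + 5·52 + 6·159 = 1266
Change in V: 1266 − (-1854) = 3120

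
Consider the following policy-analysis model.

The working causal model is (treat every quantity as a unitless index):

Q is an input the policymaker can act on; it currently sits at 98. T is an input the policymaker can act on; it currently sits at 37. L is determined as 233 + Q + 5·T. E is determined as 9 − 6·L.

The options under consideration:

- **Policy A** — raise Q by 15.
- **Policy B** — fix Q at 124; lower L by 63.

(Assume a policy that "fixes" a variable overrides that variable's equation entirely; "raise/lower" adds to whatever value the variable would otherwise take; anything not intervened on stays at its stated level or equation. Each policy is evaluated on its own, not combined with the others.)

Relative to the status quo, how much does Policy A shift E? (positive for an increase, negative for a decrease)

-90

Baseline:
  Q = 98
  T = 37
  L = 233 + 98 + 5·37 = 516
  E = 9 − 6·516 = -3087
Policy A (Q + 15):
  Q = 98 + 15 = 113
  T = 37
  L = 233 + 113 + 5·37 = 531
  E = 9 − 6·531 = -3177
Change in E: -3177 − (-3087) = -90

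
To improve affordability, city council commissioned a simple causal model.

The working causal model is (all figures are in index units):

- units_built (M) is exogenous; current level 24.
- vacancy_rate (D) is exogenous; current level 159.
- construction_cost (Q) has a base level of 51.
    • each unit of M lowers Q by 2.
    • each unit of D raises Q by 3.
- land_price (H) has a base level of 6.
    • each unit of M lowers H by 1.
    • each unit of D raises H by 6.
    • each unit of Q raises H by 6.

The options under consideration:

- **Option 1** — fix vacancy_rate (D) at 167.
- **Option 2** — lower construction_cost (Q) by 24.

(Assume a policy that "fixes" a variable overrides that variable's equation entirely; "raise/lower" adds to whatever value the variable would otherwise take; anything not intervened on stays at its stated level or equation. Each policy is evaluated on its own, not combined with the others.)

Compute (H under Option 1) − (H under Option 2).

336

Option 1 (D := 167):
  M = 24
  D = 167
  Q = 51 − 2·24 + 3·167 = 504
  H = 6 − 24 + 6·167 + 6·504 = 4008
Option 2 (Q − 24):
  M = 24
  D = 159
  Q = 51 − 2·24 + 3·159 (−24 from intervention) = 456
  H = 6 − 24 + 6·159 + 6·456 = 3672
H: 4008 − 3672 = 336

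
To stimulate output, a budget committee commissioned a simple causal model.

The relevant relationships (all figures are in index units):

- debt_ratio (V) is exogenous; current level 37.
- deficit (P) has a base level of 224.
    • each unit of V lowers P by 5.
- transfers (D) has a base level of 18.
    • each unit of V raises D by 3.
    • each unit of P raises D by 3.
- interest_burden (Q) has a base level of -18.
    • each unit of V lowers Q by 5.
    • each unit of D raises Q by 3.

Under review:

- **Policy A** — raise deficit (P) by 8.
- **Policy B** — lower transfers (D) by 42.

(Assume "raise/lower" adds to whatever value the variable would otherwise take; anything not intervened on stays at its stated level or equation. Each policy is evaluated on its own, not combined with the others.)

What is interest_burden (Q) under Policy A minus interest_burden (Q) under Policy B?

Policy A (P + 8):
  V = 37
  P = 224 − 5·37 (+8 from intervention) = 47
  D = 18 + 3·37 + 3·47 = 270
  Q = -18 − 5·37 + 3·270 = 607
Policy B (D − 42):
  V = 37
  P = 224 − 5·37 = 39
  D = 18 + 3·37 + 3·39 (−42 from intervention) = 204
  Q = -18 − 5·37 + 3·204 = 409
Q: 607 − 409 = 198

198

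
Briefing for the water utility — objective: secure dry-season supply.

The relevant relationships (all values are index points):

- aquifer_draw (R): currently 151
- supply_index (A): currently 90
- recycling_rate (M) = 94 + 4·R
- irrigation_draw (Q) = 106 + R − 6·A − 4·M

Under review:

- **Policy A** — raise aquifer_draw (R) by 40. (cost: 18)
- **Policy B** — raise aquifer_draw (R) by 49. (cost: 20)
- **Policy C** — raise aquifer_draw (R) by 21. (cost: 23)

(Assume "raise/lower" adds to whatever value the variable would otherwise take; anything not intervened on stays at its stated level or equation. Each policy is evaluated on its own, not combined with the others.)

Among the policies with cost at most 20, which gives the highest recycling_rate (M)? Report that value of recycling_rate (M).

894

Policy A (R + 40):
  R = 151 + 40 = 191
  M = 94 + 4·191 = 858
Policy B (R + 49):
  R = 151 + 49 = 200
  M = 94 + 4·200 = 894
Comparing — Policy A: M=858, Policy B: M=894. Highest is 894 (Policy B).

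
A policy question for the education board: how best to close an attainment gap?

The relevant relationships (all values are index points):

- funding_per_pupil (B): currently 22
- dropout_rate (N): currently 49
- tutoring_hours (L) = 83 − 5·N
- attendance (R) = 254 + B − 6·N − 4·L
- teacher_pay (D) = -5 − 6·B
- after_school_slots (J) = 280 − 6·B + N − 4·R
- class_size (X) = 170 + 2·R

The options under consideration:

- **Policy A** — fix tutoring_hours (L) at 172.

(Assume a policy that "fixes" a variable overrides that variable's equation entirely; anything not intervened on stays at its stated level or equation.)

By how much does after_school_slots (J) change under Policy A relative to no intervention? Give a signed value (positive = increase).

Baseline:
  B = 22
  N = 49
  L = 83 − 5·49 = -162
  R = 254 + 22 − 6·49 − 4·(-162) = 630
  J = 280 − 6·22 + 49 − 4·630 = -2323
Policy A (L := 172):
  B = 22
  N = 49
  L = 172
  R = 254 + 22 − 6·49 − 4·172 = -706
  J = 280 − 6·22 + 49 − 4·(-706) = 3021
Change in J: 3021 − (-2323) = 5344

5344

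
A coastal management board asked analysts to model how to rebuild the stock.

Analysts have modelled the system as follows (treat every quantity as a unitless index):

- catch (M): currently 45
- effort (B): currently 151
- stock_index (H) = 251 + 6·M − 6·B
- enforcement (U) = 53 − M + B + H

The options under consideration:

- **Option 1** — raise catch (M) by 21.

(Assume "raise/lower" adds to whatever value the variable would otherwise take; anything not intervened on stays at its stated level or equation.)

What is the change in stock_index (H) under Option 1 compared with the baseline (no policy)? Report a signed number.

Baseline:
  M = 45
  B = 151
  H = 251 + 6·45 − 6·151 = -385
Option 1 (M + 21):
  M = 45 + 21 = 66
  B = 151
  H = 251 + 6·66 − 6·151 = -259
Change in H: -259 − (-385) = 126

126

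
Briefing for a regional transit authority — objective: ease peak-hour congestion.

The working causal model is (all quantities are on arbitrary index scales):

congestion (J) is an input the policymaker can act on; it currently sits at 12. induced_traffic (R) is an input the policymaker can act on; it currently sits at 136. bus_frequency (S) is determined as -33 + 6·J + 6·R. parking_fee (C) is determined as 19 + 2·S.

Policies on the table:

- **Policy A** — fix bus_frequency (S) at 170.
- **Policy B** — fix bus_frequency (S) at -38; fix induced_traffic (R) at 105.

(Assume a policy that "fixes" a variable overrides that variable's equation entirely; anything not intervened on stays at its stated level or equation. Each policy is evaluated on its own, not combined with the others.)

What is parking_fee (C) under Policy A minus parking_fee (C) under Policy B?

Policy A (S := 170):
  J = 12
  R = 136
  S = 170
  C = 19 + 2·170 = 359
Policy B (S := -38, R := 105):
  J = 12
  R = 105
  S = -38
  C = 19 + 2·(-38) = -57
C: 359 − (-57) = 416

416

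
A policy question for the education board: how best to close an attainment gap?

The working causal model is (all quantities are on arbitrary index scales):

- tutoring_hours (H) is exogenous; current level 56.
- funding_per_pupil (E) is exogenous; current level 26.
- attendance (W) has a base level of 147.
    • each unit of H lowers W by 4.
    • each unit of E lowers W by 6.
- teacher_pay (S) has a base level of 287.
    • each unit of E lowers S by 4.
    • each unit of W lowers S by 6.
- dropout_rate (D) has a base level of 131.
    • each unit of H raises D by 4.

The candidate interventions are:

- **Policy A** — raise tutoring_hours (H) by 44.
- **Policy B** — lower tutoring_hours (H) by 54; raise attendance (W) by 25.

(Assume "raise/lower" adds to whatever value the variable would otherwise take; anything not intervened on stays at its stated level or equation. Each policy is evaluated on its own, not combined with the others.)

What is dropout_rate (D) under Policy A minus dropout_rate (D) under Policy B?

Policy A (H + 44):
  H = 56 + 44 = 100
  D = 131 + 4·100 = 531
Policy B (H − 54, W + 25):
  H = 56 − 54 = 2
  D = 131 + 4·2 = 139
D: 531 − 139 = 392

392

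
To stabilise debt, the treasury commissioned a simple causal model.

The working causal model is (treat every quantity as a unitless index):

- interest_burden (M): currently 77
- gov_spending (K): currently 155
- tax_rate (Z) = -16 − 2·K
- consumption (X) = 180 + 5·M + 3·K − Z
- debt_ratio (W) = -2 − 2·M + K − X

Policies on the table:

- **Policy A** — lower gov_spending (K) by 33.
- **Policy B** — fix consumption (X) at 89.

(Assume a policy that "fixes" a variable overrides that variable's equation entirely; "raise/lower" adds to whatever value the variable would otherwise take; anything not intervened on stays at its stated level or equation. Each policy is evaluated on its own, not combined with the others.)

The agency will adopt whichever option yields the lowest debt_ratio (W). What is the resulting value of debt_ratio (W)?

-1225

Policy A (K − 33):
  M = 77
  K = 155 − 33 = 122
  Z = -16 − 2·122 = -260
  X = 180 + 5·77 + 3·122 − (-260) = 1191
  W = -2 − 2·77 + 122 − 1191 = -1225
Policy B (X := 89):
  M = 77
  K = 155
  Z = -16 − 2·155 = -326
  X = 89
  W = -2 − 2·77 + 155 − 89 = -90
Comparing — Policy A: W=-1225, Policy B: W=-90. Lowest is -1225 (Policy A).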